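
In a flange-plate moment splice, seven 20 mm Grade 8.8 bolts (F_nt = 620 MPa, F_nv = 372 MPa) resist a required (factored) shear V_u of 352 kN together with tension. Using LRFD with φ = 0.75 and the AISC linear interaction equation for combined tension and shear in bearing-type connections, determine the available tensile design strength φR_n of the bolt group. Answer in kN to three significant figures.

743 kN

A_b = π·20²/4 = 314.2 mm²; f_rv = 352 × 1000 / (7 × 314.2) = 160.1 MPa.
F'_nt = 1.3 F_nt − (F_nt / φF_nv) f_rv = 1.3·620 − (620/(0.75·372))·160.1 = 450.3 MPa, capped at F_nt → F'_nt = 450.3 MPa.
R_n = F'_nt · A_b · n = 450.3 × 314.2 × 7 / 1000 = 990.3 kN.
Design strength φR_n = 0.75 × 990.3 = 743 kN.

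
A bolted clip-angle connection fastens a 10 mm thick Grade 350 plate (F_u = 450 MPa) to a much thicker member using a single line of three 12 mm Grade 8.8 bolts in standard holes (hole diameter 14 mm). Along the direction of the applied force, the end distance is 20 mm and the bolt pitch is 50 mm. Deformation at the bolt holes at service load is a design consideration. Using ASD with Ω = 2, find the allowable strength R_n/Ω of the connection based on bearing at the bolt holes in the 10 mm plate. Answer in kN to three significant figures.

165 kN

Per bolt r_n = 1.2 l_c t F_u ≤ 2.4 d t F_u; upper limit = 2.4 × 12 × 10 × 450 / 1000 = 129.6 kN.
Edge bolt: l_c = 20 − 14/2 = 13 mm → 1.2 × 13 × 10 × 450 / 1000 = 70.2 → r_n = 70.2 kN.
Interior bolts: l_c = 50 − 14 = 36 mm → 1.2 × 36 × 10 × 450 / 1000 = 194.4 → r_n = 129.6 kN.
R_n = 1 × 70.2 + 2 × 129.6 = 329.4 kN.
Allowable strength R_n/Ω = 329.4 / 2 = 165 kN.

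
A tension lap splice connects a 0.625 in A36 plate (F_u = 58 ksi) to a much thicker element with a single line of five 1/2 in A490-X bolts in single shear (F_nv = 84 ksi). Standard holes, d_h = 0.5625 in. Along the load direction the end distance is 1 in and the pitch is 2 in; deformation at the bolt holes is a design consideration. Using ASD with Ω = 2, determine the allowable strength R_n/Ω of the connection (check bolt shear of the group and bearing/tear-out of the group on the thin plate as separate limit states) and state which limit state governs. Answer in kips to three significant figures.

41.2 kips (bolt shear governs)

Bolt shear: A_b = π·0.5²/4 = 0.1963 in²; R_n = 84 × 0.1963 × 5 × 1 = 82.47 kips → 82.47 / 2 = 41.2 kips.
Bearing (1.2 l_c t F_u ≤ 2.4 d t F_u): upper limit = 2.4·0.5·0.625·58 = 43.5 kips.
  Edge l_c = 1 − 0.5625/2 = 0.7188 → r_n = 31.27 kips; interior l_c = 2 − 0.5625 = 1.438 → r_n = 43.5 kips.
  R_n,bearing = 1·31.27 + 4·43.5 = 205.3 kips → 205.3 / 2 = 103 kips.
Bolt shear governs: 41.2 kips.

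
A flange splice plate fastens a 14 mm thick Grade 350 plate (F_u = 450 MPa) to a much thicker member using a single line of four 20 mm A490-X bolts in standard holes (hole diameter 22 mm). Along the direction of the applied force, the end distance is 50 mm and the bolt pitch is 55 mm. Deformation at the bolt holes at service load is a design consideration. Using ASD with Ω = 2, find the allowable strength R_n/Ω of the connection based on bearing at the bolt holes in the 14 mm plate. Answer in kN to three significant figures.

522 kN

Per bolt r_n = 1.2 l_c t F_u ≤ 2.4 d t F_u; upper limit = 2.4 × 20 × 14 × 450 / 1000 = 302.4 kN.
Edge bolt: l_c = 50 − 22/2 = 39 mm → 1.2 × 39 × 14 × 450 / 1000 = 294.8 → r_n = 294.8 kN.
Interior bolts: l_c = 55 − 22 = 33 mm → 1.2 × 33 × 14 × 450 / 1000 = 249.5 → r_n = 249.5 kN.
R_n = 1 × 294.8 + 3 × 249.5 = 1043 kN.
Allowable strength R_n/Ω = 1043 / 2 = 522 kN.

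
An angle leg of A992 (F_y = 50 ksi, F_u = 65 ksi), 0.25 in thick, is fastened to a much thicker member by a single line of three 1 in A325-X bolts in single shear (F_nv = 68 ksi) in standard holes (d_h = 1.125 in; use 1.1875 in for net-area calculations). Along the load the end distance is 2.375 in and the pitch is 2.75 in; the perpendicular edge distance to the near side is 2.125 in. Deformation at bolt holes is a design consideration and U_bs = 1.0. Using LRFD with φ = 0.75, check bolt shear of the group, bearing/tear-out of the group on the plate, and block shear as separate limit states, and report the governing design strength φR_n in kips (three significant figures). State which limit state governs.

54.5 kips (block shear governs)

Bolt shear: A_b = π·1²/4 = 0.7854 in²; R_n = 68 × 0.7854 × 3 × 1 = 160.2 kips → 0.75 × 160.2 = 120 kips.
Bearing: edge l_c = 1.812, r_n = 35.34 kips; interior l_c = 1.625, r_n = 31.69 kips; R_n = 35.34 + 2·31.69 = 98.72 kips → 74 kips.
Block shear: A_gv = 1.969, A_nv = 1.227, A_nt = 0.3828 in²; R_n = min(0.6F_uA_nv, 0.6F_yA_gv) + U_bs·F_u·A_nt = 72.72 kips → 54.5 kips.
Block shear governs: 54.5 kips.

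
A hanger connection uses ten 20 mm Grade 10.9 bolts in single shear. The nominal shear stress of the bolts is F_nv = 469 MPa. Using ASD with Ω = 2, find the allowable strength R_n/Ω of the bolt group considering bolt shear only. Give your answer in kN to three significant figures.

A_b = π × 20² / 4 = 314.2 mm².
R_n = F_nv · A_b · n · n_s = 469 × 314.2 × 10 × 1 / 1000 = 1473 kN.
Allowable strength R_n/Ω = 1473 / 2 = 737 kN.

737 kN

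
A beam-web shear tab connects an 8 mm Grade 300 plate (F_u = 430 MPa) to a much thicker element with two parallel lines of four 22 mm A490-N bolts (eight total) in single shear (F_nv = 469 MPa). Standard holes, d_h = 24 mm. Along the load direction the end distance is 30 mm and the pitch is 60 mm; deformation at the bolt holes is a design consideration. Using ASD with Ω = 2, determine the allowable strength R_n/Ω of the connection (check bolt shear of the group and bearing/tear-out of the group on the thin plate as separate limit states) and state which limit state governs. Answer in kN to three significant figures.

520 kN (bearing governs)

Bolt shear: A_b = π·22²/4 = 380.1 mm²; R_n = 469 × 380.1 × 8 × 1 / 1000 = 1426 kN → 1426 / 2 = 713 kN.
Bearing (1.2 l_c t F_u ≤ 2.4 d t F_u): upper limit = 2.4·22·8·430 / 1000 = 181.6 kN.
  Edge l_c = 30 − 24/2 = 18 → r_n = 74.3 kN; interior l_c = 60 − 24 = 36 → r_n = 148.6 kN.
  R_n,bearing = 2·74.3 + 6·148.6 = 1040 kN → 1040 / 2 = 520 kN.
Bearing governs: 520 kN.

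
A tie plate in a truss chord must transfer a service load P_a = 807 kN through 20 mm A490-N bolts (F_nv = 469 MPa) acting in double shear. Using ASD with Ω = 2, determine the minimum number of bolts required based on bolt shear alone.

6 bolts

A_b = π·20²/4 = 314.2 mm².
Per-bolt allowable strength R_n/Ω = 469 × 314.2 × 2 / 1000 / 2 = 147.3 kN.
n ≥ 807 / 147.3 = 5.477 → use 6 bolts.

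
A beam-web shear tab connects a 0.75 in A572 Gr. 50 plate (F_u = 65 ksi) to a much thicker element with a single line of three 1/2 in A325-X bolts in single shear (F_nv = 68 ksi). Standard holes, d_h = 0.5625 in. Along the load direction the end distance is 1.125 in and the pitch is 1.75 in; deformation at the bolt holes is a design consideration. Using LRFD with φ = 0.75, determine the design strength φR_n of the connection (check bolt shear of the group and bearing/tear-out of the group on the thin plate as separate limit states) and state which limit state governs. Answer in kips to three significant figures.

Bolt shear: A_b = π·0.5²/4 = 0.1963 in²; R_n = 68 × 0.1963 × 3 × 1 = 40.06 kips → 0.75 × 40.06 = 30 kips.
Bearing (1.2 l_c t F_u ≤ 2.4 d t F_u): upper limit = 2.4·0.5·0.75·65 = 58.5 kips.
  Edge l_c = 1.125 − 0.5625/2 = 0.8438 → r_n = 49.36 kips; interior l_c = 1.75 − 0.5625 = 1.188 → r_n = 58.5 kips.
  R_n,bearing = 1·49.36 + 2·58.5 = 166.4 kips → 0.75 × 166.4 = 125 kips.
Bolt shear governs: 30 kips.

30 kips (bolt shear governs)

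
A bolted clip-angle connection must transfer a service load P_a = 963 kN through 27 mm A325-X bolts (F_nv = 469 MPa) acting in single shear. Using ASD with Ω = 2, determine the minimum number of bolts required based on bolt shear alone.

A_b = π·27²/4 = 572.6 mm².
Per-bolt allowable strength R_n/Ω = 469 × 572.6 × 1 / 1000 / 2 = 134.3 kN.
n ≥ 963 / 134.3 = 7.172 → use 8 bolts.

8 bolts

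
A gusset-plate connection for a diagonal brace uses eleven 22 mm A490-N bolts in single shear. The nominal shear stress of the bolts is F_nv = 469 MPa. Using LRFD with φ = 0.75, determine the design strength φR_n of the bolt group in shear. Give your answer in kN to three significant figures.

A_b = π × 22² / 4 = 380.1 mm².
R_n = F_nv · A_b · n · n_s = 469 × 380.1 × 11 × 1 / 1000 = 1961 kN.
Design strength φR_n = 0.75 × 1961 = 1470 kN.

1470 kN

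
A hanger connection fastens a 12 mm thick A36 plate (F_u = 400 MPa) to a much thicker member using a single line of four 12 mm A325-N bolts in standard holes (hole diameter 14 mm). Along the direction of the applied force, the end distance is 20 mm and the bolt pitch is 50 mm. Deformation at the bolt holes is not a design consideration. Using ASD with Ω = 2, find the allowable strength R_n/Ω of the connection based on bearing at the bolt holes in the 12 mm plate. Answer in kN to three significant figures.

Per bolt r_n = 1.5 l_c t F_u ≤ 3.0 d t F_u; upper limit = 3.0 × 12 × 12 × 400 / 1000 = 172.8 kN.
Edge bolt: l_c = 20 − 14/2 = 13 mm → 1.5 × 13 × 12 × 400 / 1000 = 93.6 → r_n = 93.6 kN.
Interior bolts: l_c = 50 − 14 = 36 mm → 1.5 × 36 × 12 × 400 / 1000 = 259.2 → r_n = 172.8 kN.
R_n = 1 × 93.6 + 3 × 172.8 = 612 kN.
Allowable strength R_n/Ω = 612 / 2 = 306 kN.

306 kN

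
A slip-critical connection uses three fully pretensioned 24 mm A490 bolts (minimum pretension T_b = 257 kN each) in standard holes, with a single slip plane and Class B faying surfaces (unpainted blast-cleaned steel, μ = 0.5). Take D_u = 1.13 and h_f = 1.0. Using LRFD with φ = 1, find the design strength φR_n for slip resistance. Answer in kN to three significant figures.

436 kN

R_n = μ · D_u · h_f · T_b · n_s · n_b = 0.5 × 1.13 × 1.0 × 257 × 1 × 3 = 435.6 kN.
Design strength φR_n = 1 × 435.6 = 436 kN.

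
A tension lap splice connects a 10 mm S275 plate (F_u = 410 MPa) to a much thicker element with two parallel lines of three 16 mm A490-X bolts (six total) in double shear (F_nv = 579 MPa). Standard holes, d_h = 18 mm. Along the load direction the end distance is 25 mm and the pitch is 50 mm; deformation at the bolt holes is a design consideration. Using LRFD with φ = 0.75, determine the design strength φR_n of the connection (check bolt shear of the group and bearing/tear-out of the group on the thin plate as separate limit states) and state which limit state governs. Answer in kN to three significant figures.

590 kN (bearing governs)

Bolt shear: A_b = π·16²/4 = 201.1 mm²; R_n = 579 × 201.1 × 6 × 2 / 1000 = 1397 kN → 0.75 × 1397 = 1050 kN.
Bearing (1.2 l_c t F_u ≤ 2.4 d t F_u): upper limit = 2.4·16·10·410 / 1000 = 157.4 kN.
  Edge l_c = 25 − 18/2 = 16 → r_n = 78.72 kN; interior l_c = 50 − 18 = 32 → r_n = 157.4 kN.
  R_n,bearing = 2·78.72 + 4·157.4 = 787.2 kN → 0.75 × 787.2 = 590 kN.
Bearing governs: 590 kN.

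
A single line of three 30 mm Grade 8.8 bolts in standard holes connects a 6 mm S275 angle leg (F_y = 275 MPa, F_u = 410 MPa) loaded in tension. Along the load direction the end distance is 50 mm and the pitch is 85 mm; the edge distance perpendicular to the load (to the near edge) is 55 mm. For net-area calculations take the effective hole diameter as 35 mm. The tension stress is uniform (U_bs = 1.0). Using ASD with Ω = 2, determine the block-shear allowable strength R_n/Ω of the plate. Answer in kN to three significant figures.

Shear plane L_v = 50 + 2·85 = 220 mm; A_gv = 220 × 6 = 1320 mm².
A_nv = (220 − 2.5·35) × 6 = 795 mm².
A_nt = (55 − 0.5·35) × 6 = 225 mm².
0.6 F_u A_nv = 195.6 kN; 0.6 F_y A_gv = 217.8 kN → shear rupture governs the shear term.
R_n = 195.6 + 1.0 × 410 × 225 / 1000 = 287.8 kN.
Allowable strength R_n/Ω = 287.8 / 2 = 144 kN.

144 kN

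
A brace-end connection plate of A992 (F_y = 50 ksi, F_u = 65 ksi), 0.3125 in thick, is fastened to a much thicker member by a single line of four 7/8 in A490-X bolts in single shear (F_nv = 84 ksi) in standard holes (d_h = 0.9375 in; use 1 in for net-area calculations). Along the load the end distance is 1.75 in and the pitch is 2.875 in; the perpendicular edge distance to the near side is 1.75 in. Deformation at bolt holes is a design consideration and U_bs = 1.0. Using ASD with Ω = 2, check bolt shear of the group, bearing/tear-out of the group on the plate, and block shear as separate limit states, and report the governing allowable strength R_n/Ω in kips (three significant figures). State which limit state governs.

Bolt shear: A_b = π·0.875²/4 = 0.6013 in²; R_n = 84 × 0.6013 × 4 × 1 = 202 kips → 202 / 2 = 101 kips.
Bearing: edge l_c = 1.281, r_n = 31.23 kips; interior l_c = 1.938, r_n = 42.66 kips; R_n = 31.23 + 3·42.66 = 159.2 kips → 79.6 kips.
Block shear: A_gv = 3.242, A_nv = 2.148, A_nt = 0.3906 in²; R_n = min(0.6F_uA_nv, 0.6F_yA_gv) + U_bs·F_u·A_nt = 109.2 kips → 54.6 kips.
Block shear governs: 54.6 kips.

54.6 kips (block shear governs)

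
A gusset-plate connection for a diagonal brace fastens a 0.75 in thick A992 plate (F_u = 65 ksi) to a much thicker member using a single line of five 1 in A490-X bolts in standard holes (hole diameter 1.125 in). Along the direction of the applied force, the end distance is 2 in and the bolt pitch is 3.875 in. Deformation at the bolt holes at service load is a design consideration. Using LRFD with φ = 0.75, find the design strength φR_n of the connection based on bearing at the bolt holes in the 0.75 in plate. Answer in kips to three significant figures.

Per bolt r_n = 1.2 l_c t F_u ≤ 2.4 d t F_u; upper limit = 2.4 × 1 × 0.75 × 65 = 117 kips.
Edge bolt: l_c = 2 − 1.125/2 = 1.438 in → 1.2 × 1.438 × 0.75 × 65 = 84.09 → r_n = 84.09 kips.
Interior bolts: l_c = 3.875 − 1.125 = 2.75 in → 1.2 × 2.75 × 0.75 × 65 = 160.9 → r_n = 117 kips.
R_n = 1 × 84.09 + 4 × 117 = 552.1 kips.
Design strength φR_n = 0.75 × 552.1 = 414 kips.

414 kips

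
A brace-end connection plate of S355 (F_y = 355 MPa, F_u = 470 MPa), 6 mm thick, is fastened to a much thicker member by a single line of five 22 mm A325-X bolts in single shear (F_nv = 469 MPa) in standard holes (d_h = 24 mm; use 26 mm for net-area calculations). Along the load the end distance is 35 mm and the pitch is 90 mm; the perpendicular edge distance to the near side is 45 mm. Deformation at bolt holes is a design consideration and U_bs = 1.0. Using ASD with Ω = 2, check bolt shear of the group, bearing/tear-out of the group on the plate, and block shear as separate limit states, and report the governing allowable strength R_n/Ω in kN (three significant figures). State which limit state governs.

280 kN (block shear governs)

Bolt shear: A_b = π·22²/4 = 380.1 mm²; R_n = 469 × 380.1 × 5 × 1 / 1000 = 891.4 kN → 891.4 / 2 = 446 kN.
Bearing: edge l_c = 23, r_n = 77.83 kN; interior l_c = 66, r_n = 148.9 kN; R_n = 77.83 + 4·148.9 = 673.4 kN → 337 kN.
Block shear: A_gv = 2370, A_nv = 1668, A_nt = 192 mm²; R_n = min(0.6F_uA_nv, 0.6F_yA_gv) + U_bs·F_u·A_nt = 560.6 kN → 280 kN.
Block shear governs: 280 kN.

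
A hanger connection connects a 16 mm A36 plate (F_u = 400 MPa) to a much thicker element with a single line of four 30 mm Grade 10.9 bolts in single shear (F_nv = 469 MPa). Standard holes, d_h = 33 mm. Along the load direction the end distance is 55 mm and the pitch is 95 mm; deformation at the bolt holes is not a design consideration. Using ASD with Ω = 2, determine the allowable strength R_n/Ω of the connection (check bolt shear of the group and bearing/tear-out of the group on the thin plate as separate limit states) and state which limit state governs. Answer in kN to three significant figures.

663 kN (bolt shear governs)

Bolt shear: A_b = π·30²/4 = 706.9 mm²; R_n = 469 × 706.9 × 4 × 1 / 1000 = 1326 kN → 1326 / 2 = 663 kN.
Bearing (1.5 l_c t F_u ≤ 3.0 d t F_u): upper limit = 3.0·30·16·400 / 1000 = 576 kN.
  Edge l_c = 55 − 33/2 = 38.5 → r_n = 369.6 kN; interior l_c = 95 − 33 = 62 → r_n = 576 kN.
  R_n,bearing = 1·369.6 + 3·576 = 2098 kN → 2098 / 2 = 1050 kN.
Bolt shear governs: 663 kN.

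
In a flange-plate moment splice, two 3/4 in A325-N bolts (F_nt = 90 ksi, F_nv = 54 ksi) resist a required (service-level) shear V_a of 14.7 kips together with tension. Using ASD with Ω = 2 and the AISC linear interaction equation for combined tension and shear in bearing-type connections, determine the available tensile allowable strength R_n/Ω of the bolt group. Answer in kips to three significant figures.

A_b = π·0.75²/4 = 0.4418 in²; f_rv = 14.7 / (2 × 0.4418) = 16.64 ksi.
F'_nt = 1.3 F_nt − (Ω F_nt / F_nv) f_rv = 1.3·90 − (2·90/54)·16.64 = 61.54 ksi, capped at F_nt → F'_nt = 61.54 ksi.
R_n = F'_nt · A_b · n = 61.54 × 0.4418 × 2 = 54.38 kips.
Allowable strength R_n/Ω = 54.38 / 2 = 27.2 kips.

27.2 kips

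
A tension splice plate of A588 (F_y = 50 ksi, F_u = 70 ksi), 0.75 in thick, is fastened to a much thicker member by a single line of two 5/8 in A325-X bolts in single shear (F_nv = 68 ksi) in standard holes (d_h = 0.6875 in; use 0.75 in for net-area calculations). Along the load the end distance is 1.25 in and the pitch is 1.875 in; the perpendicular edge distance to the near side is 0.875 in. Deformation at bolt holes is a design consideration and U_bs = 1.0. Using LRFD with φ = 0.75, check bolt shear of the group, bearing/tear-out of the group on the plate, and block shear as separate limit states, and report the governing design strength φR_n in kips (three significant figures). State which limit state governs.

31.3 kips (bolt shear governs)

Bolt shear: A_b = π·0.625²/4 = 0.3068 in²; R_n = 68 × 0.3068 × 2 × 1 = 41.72 kips → 0.75 × 41.72 = 31.3 kips.
Bearing: edge l_c = 0.9062, r_n = 57.09 kips; interior l_c = 1.188, r_n = 74.81 kips; R_n = 57.09 + 1·74.81 = 131.9 kips → 98.9 kips.
Block shear: A_gv = 2.344, A_nv = 1.5, A_nt = 0.375 in²; R_n = min(0.6F_uA_nv, 0.6F_yA_gv) + U_bs·F_u·A_nt = 89.25 kips → 66.9 kips.
Bolt shear governs: 31.3 kips.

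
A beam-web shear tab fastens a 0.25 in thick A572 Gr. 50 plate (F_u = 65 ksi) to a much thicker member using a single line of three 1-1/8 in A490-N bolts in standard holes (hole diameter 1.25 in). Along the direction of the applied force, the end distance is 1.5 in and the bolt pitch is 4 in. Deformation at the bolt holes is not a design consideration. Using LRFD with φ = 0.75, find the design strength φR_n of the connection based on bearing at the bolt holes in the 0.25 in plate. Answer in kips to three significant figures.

Per bolt r_n = 1.5 l_c t F_u ≤ 3.0 d t F_u; upper limit = 3.0 × 1.125 × 0.25 × 65 = 54.84 kips.
Edge bolt: l_c = 1.5 − 1.25/2 = 0.875 in → 1.5 × 0.875 × 0.25 × 65 = 21.33 → r_n = 21.33 kips.
Interior bolts: l_c = 4 − 1.25 = 2.75 in → 1.5 × 2.75 × 0.25 × 65 = 67.03 → r_n = 54.84 kips.
R_n = 1 × 21.33 + 2 × 54.84 = 131 kips.
Design strength φR_n = 0.75 × 131 = 98.3 kips.

98.3 kips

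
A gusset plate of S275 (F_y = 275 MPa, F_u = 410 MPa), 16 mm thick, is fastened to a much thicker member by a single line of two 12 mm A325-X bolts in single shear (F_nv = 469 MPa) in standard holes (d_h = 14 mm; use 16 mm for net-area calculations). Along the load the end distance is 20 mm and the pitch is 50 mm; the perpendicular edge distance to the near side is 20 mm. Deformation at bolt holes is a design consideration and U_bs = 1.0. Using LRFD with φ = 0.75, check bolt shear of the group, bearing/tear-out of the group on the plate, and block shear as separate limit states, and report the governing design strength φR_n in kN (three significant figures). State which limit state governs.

Bolt shear: A_b = π·12²/4 = 113.1 mm²; R_n = 469 × 113.1 × 2 × 1 / 1000 = 106.1 kN → 0.75 × 106.1 = 79.6 kN.
Bearing: edge l_c = 13, r_n = 102.3 kN; interior l_c = 36, r_n = 188.9 kN; R_n = 102.3 + 1·188.9 = 291.3 kN → 218 kN.
Block shear: A_gv = 1120, A_nv = 736, A_nt = 192 mm²; R_n = min(0.6F_uA_nv, 0.6F_yA_gv) + U_bs·F_u·A_nt = 259.8 kN → 195 kN.
Bolt shear governs: 79.6 kN.

79.6 kN (bolt shear governs)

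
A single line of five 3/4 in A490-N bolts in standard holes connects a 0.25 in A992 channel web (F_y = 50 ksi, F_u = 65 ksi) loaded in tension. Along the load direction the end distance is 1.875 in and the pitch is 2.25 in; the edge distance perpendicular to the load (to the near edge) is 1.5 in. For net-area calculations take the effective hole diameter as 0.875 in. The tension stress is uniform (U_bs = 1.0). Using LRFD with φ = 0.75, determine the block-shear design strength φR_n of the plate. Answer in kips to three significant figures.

63.7 kips

Shear plane L_v = 1.875 + 4·2.25 = 10.88 in; A_gv = 10.88 × 0.25 = 2.719 in².
A_nv = (10.88 − 4.5·0.875) × 0.25 = 1.734 in².
A_nt = (1.5 − 0.5·0.875) × 0.25 = 0.2656 in².
0.6 F_u A_nv = 67.64 kips; 0.6 F_y A_gv = 81.56 kips → shear rupture governs the shear term.
R_n = 67.64 + 1.0 × 65 × 0.2656 = 84.91 kips.
Design strength φR_n = 0.75 × 84.91 = 63.7 kips.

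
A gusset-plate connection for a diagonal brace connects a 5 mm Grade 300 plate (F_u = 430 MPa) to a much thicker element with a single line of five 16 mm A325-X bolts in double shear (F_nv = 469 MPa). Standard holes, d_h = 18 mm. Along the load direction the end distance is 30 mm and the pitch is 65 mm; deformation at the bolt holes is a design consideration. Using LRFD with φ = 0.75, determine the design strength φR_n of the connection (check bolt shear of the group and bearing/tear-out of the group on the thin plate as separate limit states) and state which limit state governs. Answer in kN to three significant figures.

Bolt shear: A_b = π·16²/4 = 201.1 mm²; R_n = 469 × 201.1 × 5 × 2 / 1000 = 943 kN → 0.75 × 943 = 707 kN.
Bearing (1.2 l_c t F_u ≤ 2.4 d t F_u): upper limit = 2.4·16·5·430 / 1000 = 82.56 kN.
  Edge l_c = 30 − 18/2 = 21 → r_n = 54.18 kN; interior l_c = 65 − 18 = 47 → r_n = 82.56 kN.
  R_n,bearing = 1·54.18 + 4·82.56 = 384.4 kN → 0.75 × 384.4 = 288 kN.
Bearing governs: 288 kN.

288 kN (bearing governs)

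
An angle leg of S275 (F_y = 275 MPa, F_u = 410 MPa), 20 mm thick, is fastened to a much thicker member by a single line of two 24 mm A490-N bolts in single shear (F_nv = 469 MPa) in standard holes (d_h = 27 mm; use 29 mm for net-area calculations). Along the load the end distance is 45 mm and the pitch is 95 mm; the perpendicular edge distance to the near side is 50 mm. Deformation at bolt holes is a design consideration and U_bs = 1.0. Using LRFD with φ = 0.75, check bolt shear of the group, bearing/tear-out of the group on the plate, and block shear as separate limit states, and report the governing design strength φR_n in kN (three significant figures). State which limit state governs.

Bolt shear: A_b = π·24²/4 = 452.4 mm²; R_n = 469 × 452.4 × 2 × 1 / 1000 = 424.3 kN → 0.75 × 424.3 = 318 kN.
Bearing: edge l_c = 31.5, r_n = 310 kN; interior l_c = 68, r_n = 472.3 kN; R_n = 310 + 1·472.3 = 782.3 kN → 587 kN.
Block shear: A_gv = 2800, A_nv = 1930, A_nt = 710 mm²; R_n = min(0.6F_uA_nv, 0.6F_yA_gv) + U_bs·F_u·A_nt = 753.1 kN → 565 kN.
Bolt shear governs: 318 kN.

318 kN (bolt shear governs)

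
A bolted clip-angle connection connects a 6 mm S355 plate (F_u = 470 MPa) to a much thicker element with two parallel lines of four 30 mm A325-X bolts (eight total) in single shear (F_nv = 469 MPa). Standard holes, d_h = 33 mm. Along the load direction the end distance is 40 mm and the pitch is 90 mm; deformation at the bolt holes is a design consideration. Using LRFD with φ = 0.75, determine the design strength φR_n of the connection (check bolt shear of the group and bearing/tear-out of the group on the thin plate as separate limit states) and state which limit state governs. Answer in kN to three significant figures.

Bolt shear: A_b = π·30²/4 = 706.9 mm²; R_n = 469 × 706.9 × 8 × 1 / 1000 = 2652 kN → 0.75 × 2652 = 1990 kN.
Bearing (1.2 l_c t F_u ≤ 2.4 d t F_u): upper limit = 2.4·30·6·470 / 1000 = 203 kN.
  Edge l_c = 40 − 33/2 = 23.5 → r_n = 79.52 kN; interior l_c = 90 − 33 = 57 → r_n = 192.9 kN.
  R_n,bearing = 2·79.52 + 6·192.9 = 1316 kN → 0.75 × 1316 = 987 kN.
Bearing governs: 987 kN.

987 kN (bearing governs)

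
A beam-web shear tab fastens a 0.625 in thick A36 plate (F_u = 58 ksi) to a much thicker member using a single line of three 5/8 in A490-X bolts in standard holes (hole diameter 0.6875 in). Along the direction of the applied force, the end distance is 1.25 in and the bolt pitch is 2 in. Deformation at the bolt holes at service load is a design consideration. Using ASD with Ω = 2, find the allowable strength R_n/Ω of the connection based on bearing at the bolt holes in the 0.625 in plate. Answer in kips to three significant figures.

74.1 kips

Per bolt r_n = 1.2 l_c t F_u ≤ 2.4 d t F_u; upper limit = 2.4 × 0.625 × 0.625 × 58 = 54.38 kips.
Edge bolt: l_c = 1.25 − 0.6875/2 = 0.9062 in → 1.2 × 0.9062 × 0.625 × 58 = 39.42 → r_n = 39.42 kips.
Interior bolts: l_c = 2 − 0.6875 = 1.312 in → 1.2 × 1.312 × 0.625 × 58 = 57.09 → r_n = 54.38 kips.
R_n = 1 × 39.42 + 2 × 54.38 = 148.2 kips.
Allowable strength R_n/Ω = 148.2 / 2 = 74.1 kips.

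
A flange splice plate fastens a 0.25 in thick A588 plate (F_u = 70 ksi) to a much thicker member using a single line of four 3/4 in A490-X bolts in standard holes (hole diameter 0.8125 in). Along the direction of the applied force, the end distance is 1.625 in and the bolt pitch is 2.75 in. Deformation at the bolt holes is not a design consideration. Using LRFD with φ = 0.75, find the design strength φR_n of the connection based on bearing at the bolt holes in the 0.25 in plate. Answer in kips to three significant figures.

113 kips

Per bolt r_n = 1.5 l_c t F_u ≤ 3.0 d t F_u; upper limit = 3.0 × 0.75 × 0.25 × 70 = 39.38 kips.
Edge bolt: l_c = 1.625 − 0.8125/2 = 1.219 in → 1.5 × 1.219 × 0.25 × 70 = 31.99 → r_n = 31.99 kips.
Interior bolts: l_c = 2.75 − 0.8125 = 1.938 in → 1.5 × 1.938 × 0.25 × 70 = 50.86 → r_n = 39.38 kips.
R_n = 1 × 31.99 + 3 × 39.38 = 150.1 kips.
Design strength φR_n = 0.75 × 150.1 = 113 kips.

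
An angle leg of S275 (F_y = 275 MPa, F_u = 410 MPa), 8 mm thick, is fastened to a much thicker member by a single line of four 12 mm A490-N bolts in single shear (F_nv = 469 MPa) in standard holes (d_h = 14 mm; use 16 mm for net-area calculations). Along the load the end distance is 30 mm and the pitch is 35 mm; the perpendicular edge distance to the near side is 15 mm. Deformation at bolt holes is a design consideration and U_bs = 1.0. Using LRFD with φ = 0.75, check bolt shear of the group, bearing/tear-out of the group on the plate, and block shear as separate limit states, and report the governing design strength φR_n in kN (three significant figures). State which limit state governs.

134 kN (block shear governs)

Bolt shear: A_b = π·12²/4 = 113.1 mm²; R_n = 469 × 113.1 × 4 × 1 / 1000 = 212.2 kN → 0.75 × 212.2 = 159 kN.
Bearing: edge l_c = 23, r_n = 90.53 kN; interior l_c = 21, r_n = 82.66 kN; R_n = 90.53 + 3·82.66 = 338.5 kN → 254 kN.
Block shear: A_gv = 1080, A_nv = 632, A_nt = 56 mm²; R_n = min(0.6F_uA_nv, 0.6F_yA_gv) + U_bs·F_u·A_nt = 178.4 kN → 134 kN.
Block shear governs: 134 kN.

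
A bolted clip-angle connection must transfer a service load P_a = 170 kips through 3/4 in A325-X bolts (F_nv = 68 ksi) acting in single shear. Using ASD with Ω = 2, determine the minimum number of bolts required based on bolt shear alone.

A_b = π·0.75²/4 = 0.4418 in².
Per-bolt allowable strength R_n/Ω = 68 × 0.4418 × 1 / 2 = 15.02 kips.
n ≥ 170 / 15.02 = 11.32 → use 12 bolts.

12 bolts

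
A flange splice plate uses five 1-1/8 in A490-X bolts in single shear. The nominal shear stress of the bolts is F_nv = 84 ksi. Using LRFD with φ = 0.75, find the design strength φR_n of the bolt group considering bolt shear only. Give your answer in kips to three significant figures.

313 kips

A_b = π × 1.125² / 4 = 0.994 in².
R_n = F_nv · A_b · n · n_s = 84 × 0.994 × 5 × 1 = 417.5 kips.
Design strength φR_n = 0.75 × 417.5 = 313 kips.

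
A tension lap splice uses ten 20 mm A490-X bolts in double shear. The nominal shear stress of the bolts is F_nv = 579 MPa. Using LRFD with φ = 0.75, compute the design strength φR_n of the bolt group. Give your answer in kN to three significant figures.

A_b = π × 20² / 4 = 314.2 mm².
R_n = F_nv · A_b · n · n_s = 579 × 314.2 × 10 × 2 / 1000 = 3638 kN.
Design strength φR_n = 0.75 × 3638 = 2730 kN.

2730 kN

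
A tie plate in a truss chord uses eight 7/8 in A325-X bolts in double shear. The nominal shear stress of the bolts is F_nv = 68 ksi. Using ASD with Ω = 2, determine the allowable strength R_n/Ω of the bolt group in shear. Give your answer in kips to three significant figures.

327 kips

A_b = π × 0.875² / 4 = 0.6013 in².
R_n = F_nv · A_b · n · n_s = 68 × 0.6013 × 8 × 2 = 654.2 kips.
Allowable strength R_n/Ω = 654.2 / 2 = 327 kips.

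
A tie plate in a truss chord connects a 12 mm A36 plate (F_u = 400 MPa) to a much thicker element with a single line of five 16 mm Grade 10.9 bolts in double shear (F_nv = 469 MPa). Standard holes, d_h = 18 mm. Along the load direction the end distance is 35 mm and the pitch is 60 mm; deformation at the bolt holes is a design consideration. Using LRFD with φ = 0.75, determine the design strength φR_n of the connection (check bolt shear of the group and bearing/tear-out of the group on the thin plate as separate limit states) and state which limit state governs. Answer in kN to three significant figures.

Bolt shear: A_b = π·16²/4 = 201.1 mm²; R_n = 469 × 201.1 × 5 × 2 / 1000 = 943 kN → 0.75 × 943 = 707 kN.
Bearing (1.2 l_c t F_u ≤ 2.4 d t F_u): upper limit = 2.4·16·12·400 / 1000 = 184.3 kN.
  Edge l_c = 35 − 18/2 = 26 → r_n = 149.8 kN; interior l_c = 60 − 18 = 42 → r_n = 184.3 kN.
  R_n,bearing = 1·149.8 + 4·184.3 = 887 kN → 0.75 × 887 = 665 kN.
Bearing governs: 665 kN.

665 kN (bearing governs)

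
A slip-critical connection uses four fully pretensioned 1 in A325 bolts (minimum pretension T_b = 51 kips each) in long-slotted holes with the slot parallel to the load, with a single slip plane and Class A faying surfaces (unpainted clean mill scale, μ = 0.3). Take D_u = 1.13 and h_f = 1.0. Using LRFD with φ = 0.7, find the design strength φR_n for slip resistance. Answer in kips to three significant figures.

R_n = μ · D_u · h_f · T_b · n_s · n_b = 0.3 × 1.13 × 1.0 × 51 × 1 × 4 = 69.16 kips.
Design strength φR_n = 0.7 × 69.16 = 48.4 kips.

48.4 kips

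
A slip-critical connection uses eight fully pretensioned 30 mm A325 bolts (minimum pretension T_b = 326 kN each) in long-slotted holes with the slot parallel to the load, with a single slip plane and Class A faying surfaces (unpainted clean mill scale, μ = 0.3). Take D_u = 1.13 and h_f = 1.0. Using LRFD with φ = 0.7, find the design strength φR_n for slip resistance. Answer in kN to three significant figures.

R_n = μ · D_u · h_f · T_b · n_s · n_b = 0.3 × 1.13 × 1.0 × 326 × 1 × 8 = 884.1 kN.
Design strength φR_n = 0.7 × 884.1 = 619 kN.

619 kN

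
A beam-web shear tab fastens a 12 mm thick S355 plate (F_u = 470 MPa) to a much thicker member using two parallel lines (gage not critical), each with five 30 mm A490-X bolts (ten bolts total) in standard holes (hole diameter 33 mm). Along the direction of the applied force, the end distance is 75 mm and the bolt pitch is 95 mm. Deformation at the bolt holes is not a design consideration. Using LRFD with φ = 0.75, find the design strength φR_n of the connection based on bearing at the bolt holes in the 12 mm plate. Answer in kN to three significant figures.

Per bolt r_n = 1.5 l_c t F_u ≤ 3.0 d t F_u; upper limit = 3.0 × 30 × 12 × 470 / 1000 = 507.6 kN.
Edge bolt: l_c = 75 − 33/2 = 58.5 mm → 1.5 × 58.5 × 12 × 470 / 1000 = 494.9 → r_n = 494.9 kN.
Interior bolts: l_c = 95 − 33 = 62 mm → 1.5 × 62 × 12 × 470 / 1000 = 524.5 → r_n = 507.6 kN.
R_n = 2 × 494.9 + 8 × 507.6 = 5051 kN.
Design strength φR_n = 0.75 × 5051 = 3790 kN.

3790 kN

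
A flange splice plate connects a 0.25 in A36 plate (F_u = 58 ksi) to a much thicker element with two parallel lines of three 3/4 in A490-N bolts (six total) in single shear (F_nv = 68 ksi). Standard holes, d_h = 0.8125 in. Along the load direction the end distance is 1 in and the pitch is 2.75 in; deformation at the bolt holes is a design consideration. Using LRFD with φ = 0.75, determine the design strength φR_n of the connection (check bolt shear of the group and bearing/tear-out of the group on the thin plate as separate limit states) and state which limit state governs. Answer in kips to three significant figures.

93.8 kips (bearing governs)

Bolt shear: A_b = π·0.75²/4 = 0.4418 in²; R_n = 68 × 0.4418 × 6 × 1 = 180.2 kips → 0.75 × 180.2 = 135 kips.
Bearing (1.2 l_c t F_u ≤ 2.4 d t F_u): upper limit = 2.4·0.75·0.25·58 = 26.1 kips.
  Edge l_c = 1 − 0.8125/2 = 0.5938 → r_n = 10.33 kips; interior l_c = 2.75 − 0.8125 = 1.938 → r_n = 26.1 kips.
  R_n,bearing = 2·10.33 + 4·26.1 = 125.1 kips → 0.75 × 125.1 = 93.8 kips.
Bearing governs: 93.8 kips.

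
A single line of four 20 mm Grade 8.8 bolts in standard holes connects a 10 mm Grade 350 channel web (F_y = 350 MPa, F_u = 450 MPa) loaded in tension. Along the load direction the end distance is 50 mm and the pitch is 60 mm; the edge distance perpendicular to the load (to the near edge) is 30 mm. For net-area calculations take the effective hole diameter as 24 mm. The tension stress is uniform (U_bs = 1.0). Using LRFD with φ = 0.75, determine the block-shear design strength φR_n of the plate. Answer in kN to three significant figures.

Shear plane L_v = 50 + 3·60 = 230 mm; A_gv = 230 × 10 = 2300 mm².
A_nv = (230 − 3.5·24) × 10 = 1460 mm².
A_nt = (30 − 0.5·24) × 10 = 180 mm².
0.6 F_u A_nv = 394.2 kN; 0.6 F_y A_gv = 483 kN → shear rupture governs the shear term.
R_n = 394.2 + 1.0 × 450 × 180 / 1000 = 475.2 kN.
Design strength φR_n = 0.75 × 475.2 = 356 kN.

356 kN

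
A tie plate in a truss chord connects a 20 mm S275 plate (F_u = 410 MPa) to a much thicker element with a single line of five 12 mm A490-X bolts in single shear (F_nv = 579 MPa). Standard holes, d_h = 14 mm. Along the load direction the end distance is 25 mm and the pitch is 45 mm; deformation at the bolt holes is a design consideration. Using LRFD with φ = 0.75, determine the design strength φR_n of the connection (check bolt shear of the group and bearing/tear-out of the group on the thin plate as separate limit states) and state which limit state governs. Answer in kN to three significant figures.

Bolt shear: A_b = π·12²/4 = 113.1 mm²; R_n = 579 × 113.1 × 5 × 1 / 1000 = 327.4 kN → 0.75 × 327.4 = 246 kN.
Bearing (1.2 l_c t F_u ≤ 2.4 d t F_u): upper limit = 2.4·12·20·410 / 1000 = 236.2 kN.
  Edge l_c = 25 − 14/2 = 18 → r_n = 177.1 kN; interior l_c = 45 − 14 = 31 → r_n = 236.2 kN.
  R_n,bearing = 1·177.1 + 4·236.2 = 1122 kN → 0.75 × 1122 = 841 kN.
Bolt shear governs: 246 kN.

246 kN (bolt shear governs)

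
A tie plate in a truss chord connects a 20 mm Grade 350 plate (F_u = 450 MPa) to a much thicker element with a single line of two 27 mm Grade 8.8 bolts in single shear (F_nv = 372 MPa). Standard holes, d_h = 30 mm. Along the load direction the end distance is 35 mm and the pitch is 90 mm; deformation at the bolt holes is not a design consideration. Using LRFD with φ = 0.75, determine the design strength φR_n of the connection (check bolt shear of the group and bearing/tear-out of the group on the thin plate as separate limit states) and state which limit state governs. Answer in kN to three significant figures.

319 kN (bolt shear governs)

Bolt shear: A_b = π·27²/4 = 572.6 mm²; R_n = 372 × 572.6 × 2 × 1 / 1000 = 426 kN → 0.75 × 426 = 319 kN.
Bearing (1.5 l_c t F_u ≤ 3.0 d t F_u): upper limit = 3.0·27·20·450 / 1000 = 729 kN.
  Edge l_c = 35 − 30/2 = 20 → r_n = 270 kN; interior l_c = 90 − 30 = 60 → r_n = 729 kN.
  R_n,bearing = 1·270 + 1·729 = 999 kN → 0.75 × 999 = 749 kN.
Bolt shear governs: 319 kN.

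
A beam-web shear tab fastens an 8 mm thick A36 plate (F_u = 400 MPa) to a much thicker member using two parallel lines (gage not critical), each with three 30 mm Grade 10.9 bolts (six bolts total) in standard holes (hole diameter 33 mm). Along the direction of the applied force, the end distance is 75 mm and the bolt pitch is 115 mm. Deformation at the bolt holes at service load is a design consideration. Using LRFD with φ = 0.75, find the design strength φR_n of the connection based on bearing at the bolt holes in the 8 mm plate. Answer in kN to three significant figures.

Per bolt r_n = 1.2 l_c t F_u ≤ 2.4 d t F_u; upper limit = 2.4 × 30 × 8 × 400 / 1000 = 230.4 kN.
Edge bolt: l_c = 75 − 33/2 = 58.5 mm → 1.2 × 58.5 × 8 × 400 / 1000 = 224.6 → r_n = 224.6 kN.
Interior bolts: l_c = 115 − 33 = 82 mm → 1.2 × 82 × 8 × 400 / 1000 = 314.9 → r_n = 230.4 kN.
R_n = 2 × 224.6 + 4 × 230.4 = 1371 kN.
Design strength φR_n = 0.75 × 1371 = 1030 kN.

1030 kN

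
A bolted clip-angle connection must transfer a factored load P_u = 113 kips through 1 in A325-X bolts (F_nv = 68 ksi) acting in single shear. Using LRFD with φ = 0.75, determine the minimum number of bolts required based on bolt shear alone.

A_b = π·1²/4 = 0.7854 in².
Per-bolt design strength φR_n = 0.75 × 68 × 0.7854 × 1 = 40.06 kips.
n ≥ 113 / 40.06 = 2.821 → use 3 bolts.

3 bolts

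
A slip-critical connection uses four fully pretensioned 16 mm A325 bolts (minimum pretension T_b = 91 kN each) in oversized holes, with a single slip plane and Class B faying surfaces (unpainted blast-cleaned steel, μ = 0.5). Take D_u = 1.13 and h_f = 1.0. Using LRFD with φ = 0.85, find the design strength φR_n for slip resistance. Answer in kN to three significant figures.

175 kN

R_n = μ · D_u · h_f · T_b · n_s · n_b = 0.5 × 1.13 × 1.0 × 91 × 1 × 4 = 205.7 kN.
Design strength φR_n = 0.85 × 205.7 = 175 kN.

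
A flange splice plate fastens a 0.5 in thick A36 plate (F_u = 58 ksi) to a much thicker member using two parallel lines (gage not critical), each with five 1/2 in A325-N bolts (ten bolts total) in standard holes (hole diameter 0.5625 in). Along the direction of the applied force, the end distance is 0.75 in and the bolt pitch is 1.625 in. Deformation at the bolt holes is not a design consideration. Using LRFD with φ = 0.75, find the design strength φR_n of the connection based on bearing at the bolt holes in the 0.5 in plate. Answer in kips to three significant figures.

292 kips

Per bolt r_n = 1.5 l_c t F_u ≤ 3.0 d t F_u; upper limit = 3.0 × 0.5 × 0.5 × 58 = 43.5 kips.
Edge bolt: l_c = 0.75 − 0.5625/2 = 0.4688 in → 1.5 × 0.4688 × 0.5 × 58 = 20.39 → r_n = 20.39 kips.
Interior bolts: l_c = 1.625 − 0.5625 = 1.062 in → 1.5 × 1.062 × 0.5 × 58 = 46.22 → r_n = 43.5 kips.
R_n = 2 × 20.39 + 8 × 43.5 = 388.8 kips.
Design strength φR_n = 0.75 × 388.8 = 292 kips.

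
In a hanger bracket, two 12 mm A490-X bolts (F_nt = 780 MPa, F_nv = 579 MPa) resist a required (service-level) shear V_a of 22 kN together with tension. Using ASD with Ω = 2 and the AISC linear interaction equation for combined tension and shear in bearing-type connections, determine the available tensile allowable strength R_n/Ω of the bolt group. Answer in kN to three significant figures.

85 kN

A_b = π·12²/4 = 113.1 mm²; f_rv = 22 × 1000 / (2 × 113.1) = 97.26 MPa.
F'_nt = 1.3 F_nt − (Ω F_nt / F_nv) f_rv = 1.3·780 − (2·780/579)·97.26 = 751.9 MPa, capped at F_nt → F'_nt = 751.9 MPa.
R_n = F'_nt · A_b · n = 751.9 × 113.1 × 2 / 1000 = 170.1 kN.
Allowable strength R_n/Ω = 170.1 / 2 = 85 kN.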